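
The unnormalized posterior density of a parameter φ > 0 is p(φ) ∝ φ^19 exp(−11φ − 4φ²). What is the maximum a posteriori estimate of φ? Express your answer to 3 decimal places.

φ̂_MAP = 1.000

ℓ'(φ) = 19/φ − 11 − 8φ. Setting this to zero and multiplying by φ: 8φ² + 11φ − 19 = 0.
φ = (−11 + √(11² + 4·8·19)) / (2·8) = (−11 + √729) / 16 = (−11 + 27)/16 = 1.
ℓ''(φ) = −19/φ² − 8 < 0, confirming a maximum.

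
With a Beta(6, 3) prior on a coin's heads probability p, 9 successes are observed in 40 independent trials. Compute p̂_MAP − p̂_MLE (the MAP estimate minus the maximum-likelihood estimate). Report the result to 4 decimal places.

Posterior is Beta(15, 34); MAP = (15−1)/(49−2) = 14/47 ≈ 0.29787.
MLE ignores the prior: p̂_MLE = k/n = 9/40 ≈ 0.22500.
Difference = 14/47 − 9/40 = 137/1880 ≈ 0.0729.

MAP − MLE = 0.0729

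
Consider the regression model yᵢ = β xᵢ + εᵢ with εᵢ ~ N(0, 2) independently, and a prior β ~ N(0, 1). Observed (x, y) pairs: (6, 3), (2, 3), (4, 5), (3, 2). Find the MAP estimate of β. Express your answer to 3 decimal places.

β̂_MAP = 0.746

log p(β | y) = −Σ(yᵢ − βxᵢ)²/(2·2) − β²/(2·1) + const.
Setting the derivative to zero: Σxᵢ(yᵢ − βxᵢ)/2 − β/1 = 0, so β = Σxᵢyᵢ / (Σxᵢ² + σ²/τ²).
Σxᵢyᵢ = 6·3 + 2·3 + 4·5 + 3·2 = 50; Σxᵢ² = 65; σ²/τ² = 2.
β̂_MAP = 50 / (65 + 2) = 50/67 ≈ 0.746.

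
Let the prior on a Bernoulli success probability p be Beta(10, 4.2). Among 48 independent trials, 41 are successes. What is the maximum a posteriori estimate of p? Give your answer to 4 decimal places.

p̂_MAP = 0.8306

Prior: Beta(10, 4.2).
Data: 41 successes in 48 trials. The binomial likelihood contributes p^41(1−p)^7, so the posterior is Beta(10+41, 4.2+7) = Beta(51, 11.2).
For Beta(a, b) with a, b > 1 the mode is (a−1)/(a+b−2) = 50/60.2 ≈ 0.8306.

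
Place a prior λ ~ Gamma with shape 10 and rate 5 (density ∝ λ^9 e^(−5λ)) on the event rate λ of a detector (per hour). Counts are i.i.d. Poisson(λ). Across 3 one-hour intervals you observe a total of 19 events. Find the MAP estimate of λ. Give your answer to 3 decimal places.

λ̂_MAP = 3.500

Σxᵢ = 19, n = 3.
Posterior ∝ λ^9e^(−5λ) · λ^19e^(−3λ) = λ^28e^(−8λ), i.e. Gamma(shape=29, rate=8).
The mode of a Gamma(a, b) with a ≥ 1 (shape–rate) is (a−1)/b = 28/8 ≈ 3.500.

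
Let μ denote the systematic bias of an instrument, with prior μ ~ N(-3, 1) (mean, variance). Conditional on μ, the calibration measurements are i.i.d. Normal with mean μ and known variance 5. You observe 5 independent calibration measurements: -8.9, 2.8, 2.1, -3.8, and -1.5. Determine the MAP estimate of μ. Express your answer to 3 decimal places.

n = 5; x̄ = ((-8.9) + 2.8 + 2.1 + (-3.8) + (-1.5))/5 = -9.3/5 = -1.86.
For a Normal prior and Normal likelihood with known variance, the posterior is Normal; its mode equals its mean, the precision-weighted average.
Prior precision 1/σ₀² = 1/1 = 1; data precision n/σ² = 5/5 = 1.
μ̂ = (1·(-3) + 1·(-1.86)) / (1 + 1) = (-4.86)/2 = -2.430.

μ̂_MAP = -2.430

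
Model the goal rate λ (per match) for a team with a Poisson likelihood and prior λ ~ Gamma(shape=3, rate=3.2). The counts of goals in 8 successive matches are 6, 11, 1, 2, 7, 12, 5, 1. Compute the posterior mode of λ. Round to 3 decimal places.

λ̂_MAP = 4.196

Σxᵢ = 6+11+1+2+7+12+5+1 = 45, with n = 8.
Posterior ∝ λ^2e^(−3.2λ) · λ^45e^(−8λ) = λ^47e^(−11.2λ), i.e. Gamma(shape=48, rate=11.2).
The mode of a Gamma(a, b) with a ≥ 1 (shape–rate) is (a−1)/b = 47/11.2 ≈ 4.196.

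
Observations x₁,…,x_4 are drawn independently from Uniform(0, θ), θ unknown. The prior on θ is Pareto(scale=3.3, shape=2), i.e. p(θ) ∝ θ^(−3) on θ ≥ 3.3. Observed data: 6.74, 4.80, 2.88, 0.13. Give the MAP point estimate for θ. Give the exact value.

The Uniform(0, θ) likelihood is θ^(−n) for θ ≥ max(xᵢ), zero otherwise. Here max(xᵢ) = 6.74.
Posterior ∝ θ^(−3) · θ^(−4) = θ^(−7) on θ ≥ max(3.3, 6.74) = 6.74.
This density is strictly decreasing in θ, so the posterior mode lies at the lower boundary of the support.

θ̂_MAP = 6.74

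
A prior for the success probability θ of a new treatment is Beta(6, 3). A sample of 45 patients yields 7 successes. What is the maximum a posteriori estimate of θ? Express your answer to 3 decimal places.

Prior: Beta(6, 3).
Data: 7 successes in 45 trials. The binomial likelihood contributes θ^7(1−θ)^38, so the posterior is Beta(6+7, 3+38) = Beta(13, 41).
For Beta(a, b) with a, b > 1 the mode is (a−1)/(a+b−2) = 12/52 ≈ 0.231.

θ̂_MAP = 0.231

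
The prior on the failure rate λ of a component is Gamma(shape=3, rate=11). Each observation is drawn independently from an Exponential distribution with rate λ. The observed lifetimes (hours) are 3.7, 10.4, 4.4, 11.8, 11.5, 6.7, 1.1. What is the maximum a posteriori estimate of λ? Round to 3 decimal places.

λ̂_MAP = 0.149

The Exponential(rate=λ) likelihood is ∝ λ^n e^(−λΣtᵢ). Here n = 7 and Σtᵢ = 3.7 + 10.4 + 4.4 + 11.8 + 11.5 + 6.7 + 1.1 = 49.6.
Posterior ∝ λ^2e^(−11λ) · λ^7e^(−49.6λ) = λ^9e^(−60.6λ), i.e. Gamma(10, 60.6).
Mode = (a−1)/b = 9/60.6 ≈ 0.149.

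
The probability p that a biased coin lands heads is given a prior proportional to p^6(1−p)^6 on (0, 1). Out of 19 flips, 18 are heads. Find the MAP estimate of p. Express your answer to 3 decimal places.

p̂_MAP = 0.774

The prior density ∝ p^6(1−p)^6 is the kernel of Beta(7, 7).
Data: 18 successes in 19 trials. The binomial likelihood contributes p^18(1−p)^1, so the posterior is Beta(7+18, 7+1) = Beta(25, 8).
For Beta(a, b) with a, b > 1 the mode is (a−1)/(a+b−2) = 24/31 ≈ 0.774.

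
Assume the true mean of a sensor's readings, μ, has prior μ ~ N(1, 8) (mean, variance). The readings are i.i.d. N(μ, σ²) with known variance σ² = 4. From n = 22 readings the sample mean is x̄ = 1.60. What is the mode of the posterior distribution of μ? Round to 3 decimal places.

μ̂_MAP = 1.587

n = 22, x̄ = 1.60.
For a Normal prior and Normal likelihood with known variance, the posterior is Normal; its mode equals its mean, the precision-weighted average.
Prior precision 1/σ₀² = 1/8 = 0.125; data precision n/σ² = 22/4 = 5.5.
μ̂ = (0.125·1 + 5.5·1.6) / (0.125 + 5.5) = 8.925/5.625 = 119/75 ≈ 1.587.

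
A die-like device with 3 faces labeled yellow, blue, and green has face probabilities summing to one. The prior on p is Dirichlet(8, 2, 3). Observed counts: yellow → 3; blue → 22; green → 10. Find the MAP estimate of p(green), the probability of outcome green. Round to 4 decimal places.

The posterior is Dirichlet(αᵢ + nᵢ) = Dirichlet(11, 24, 13).
For a Dirichlet(a₁,…,a_K) with all aᵢ > 1, the mode has j-th component (aⱼ − 1)/(Σaᵢ − K).
Here Σaᵢ = 48 and K = 3, so p(green) = (13 − 1)/(48 − 3) = 12/45 ≈ 0.2667.

MAP estimate of p(green) = 0.2667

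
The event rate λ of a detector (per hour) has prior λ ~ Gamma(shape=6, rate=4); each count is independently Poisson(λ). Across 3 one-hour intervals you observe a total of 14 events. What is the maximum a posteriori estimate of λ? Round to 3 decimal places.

λ̂_MAP = 2.714

Σxᵢ = 14, n = 3.
Posterior ∝ λ^5e^(−4λ) · λ^14e^(−3λ) = λ^19e^(−7λ), i.e. Gamma(shape=20, rate=7).
The mode of a Gamma(a, b) with a ≥ 1 (shape–rate) is (a−1)/b = 19/7 ≈ 2.714.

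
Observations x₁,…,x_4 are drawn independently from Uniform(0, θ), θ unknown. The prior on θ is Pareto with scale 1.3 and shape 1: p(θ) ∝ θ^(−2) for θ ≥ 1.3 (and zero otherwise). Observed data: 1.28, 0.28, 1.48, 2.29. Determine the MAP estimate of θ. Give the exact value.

θ̂_MAP = 2.29

The Uniform(0, θ) likelihood is θ^(−n) for θ ≥ max(xᵢ), zero otherwise. Here max(xᵢ) = 2.29.
Posterior ∝ θ^(−2) · θ^(−4) = θ^(−6) on θ ≥ max(1.3, 2.29) = 2.29.
This density is strictly decreasing in θ, so the posterior mode lies at the lower boundary of the support.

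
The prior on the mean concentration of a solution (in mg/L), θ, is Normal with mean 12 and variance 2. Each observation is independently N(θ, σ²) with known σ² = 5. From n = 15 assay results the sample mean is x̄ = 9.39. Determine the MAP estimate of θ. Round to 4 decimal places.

n = 15, x̄ = 9.39.
For a Normal prior and Normal likelihood with known variance, the posterior is Normal; its mode equals its mean, the precision-weighted average.
Prior precision 1/σ₀² = 1/2 = 0.5; data precision n/σ² = 15/5 = 3.
θ̂ = (0.5·12 + 3·9.39) / (0.5 + 3) = 34.17/3.5 = 3417/350 ≈ 9.7629.

θ̂_MAP = 9.7629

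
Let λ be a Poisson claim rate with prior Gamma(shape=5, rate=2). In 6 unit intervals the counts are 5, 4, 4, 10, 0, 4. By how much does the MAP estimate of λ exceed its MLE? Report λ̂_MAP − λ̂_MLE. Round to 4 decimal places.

MAP − MLE = -0.6250

Σxᵢ = 27. Posterior is Gamma(32, 8); MAP = (32−1)/8 = 31/8 ≈ 3.87500.
MLE = x̄ = 27/6 ≈ 4.50000.
Difference = 31/8 − 27/6 = -5/8 ≈ -0.6250.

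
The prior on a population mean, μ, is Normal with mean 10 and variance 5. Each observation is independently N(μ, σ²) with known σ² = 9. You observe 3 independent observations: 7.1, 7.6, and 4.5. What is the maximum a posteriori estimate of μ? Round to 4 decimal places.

n = 3; x̄ = (7.1 + 7.6 + 4.5)/3 = 19.2/3 = 6.4.
For a Normal prior and Normal likelihood with known variance, the posterior is Normal; its mode equals its mean, the precision-weighted average.
Prior precision 1/σ₀² = 1/5 = 0.2; data precision n/σ² = 3/9 = 1/3.
μ̂ = (0.2·10 + (1/3)·6.4) / (0.2 + 1/3) = (62/15)/(8/15) = 7.7500.

μ̂_MAP = 7.7500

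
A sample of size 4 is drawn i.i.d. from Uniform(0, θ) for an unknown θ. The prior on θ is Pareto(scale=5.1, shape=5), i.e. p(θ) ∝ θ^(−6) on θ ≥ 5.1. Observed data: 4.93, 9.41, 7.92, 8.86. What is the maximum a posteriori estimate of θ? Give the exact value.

θ̂_MAP = 9.41

The Uniform(0, θ) likelihood is θ^(−n) for θ ≥ max(xᵢ), zero otherwise. Here max(xᵢ) = 9.41.
Posterior ∝ θ^(−6) · θ^(−4) = θ^(−10) on θ ≥ max(5.1, 9.41) = 9.41.
This density is strictly decreasing in θ, so the posterior mode lies at the lower boundary of the support.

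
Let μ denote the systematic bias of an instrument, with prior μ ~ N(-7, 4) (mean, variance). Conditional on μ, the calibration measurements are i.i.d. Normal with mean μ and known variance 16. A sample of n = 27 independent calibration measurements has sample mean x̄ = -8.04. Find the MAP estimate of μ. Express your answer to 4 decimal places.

μ̂_MAP = -7.9058

n = 27, x̄ = -8.04.
For a Normal prior and Normal likelihood with known variance, the posterior is Normal; its mode equals its mean, the precision-weighted average.
Prior precision 1/σ₀² = 1/4 = 0.25; data precision n/σ² = 27/16 = 1.6875.
μ̂ = (0.25·(-7) + 1.6875·(-8.04)) / (0.25 + 1.6875) = (-15.3175)/1.9375 = -6127/775 ≈ -7.9058.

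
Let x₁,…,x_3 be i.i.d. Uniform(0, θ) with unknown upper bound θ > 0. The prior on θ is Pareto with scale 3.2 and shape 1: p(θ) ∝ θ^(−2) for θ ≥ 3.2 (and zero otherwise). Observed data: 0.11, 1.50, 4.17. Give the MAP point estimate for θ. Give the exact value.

θ̂_MAP = 4.17

The Uniform(0, θ) likelihood is θ^(−n) for θ ≥ max(xᵢ), zero otherwise. Here max(xᵢ) = 4.17.
Posterior ∝ θ^(−2) · θ^(−3) = θ^(−5) on θ ≥ max(3.2, 4.17) = 4.17.
This density is strictly decreasing in θ, so the posterior mode lies at the lower boundary of the support.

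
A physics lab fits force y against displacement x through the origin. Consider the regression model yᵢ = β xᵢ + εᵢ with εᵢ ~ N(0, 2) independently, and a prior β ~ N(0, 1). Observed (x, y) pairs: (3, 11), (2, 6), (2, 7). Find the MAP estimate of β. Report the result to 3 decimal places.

β̂_MAP = 3.105

log p(β | y) = −Σ(yᵢ − βxᵢ)²/(2·2) − β²/(2·1) + const.
Setting the derivative to zero: Σxᵢ(yᵢ − βxᵢ)/2 − β/1 = 0, so β = Σxᵢyᵢ / (Σxᵢ² + σ²/τ²).
Σxᵢyᵢ = 3·11 + 2·6 + 2·7 = 59; Σxᵢ² = 17; σ²/τ² = 2.
β̂_MAP = 59 / (17 + 2) = 59/19 ≈ 3.105.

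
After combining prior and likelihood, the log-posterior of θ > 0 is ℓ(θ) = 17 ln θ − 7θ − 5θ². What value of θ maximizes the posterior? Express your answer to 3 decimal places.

θ̂_MAP = 1.000

ℓ'(θ) = 17/θ − 7 − 10θ. Setting this to zero and multiplying by θ: 10θ² + 7θ − 17 = 0.
θ = (−7 + √(7² + 4·10·17)) / (2·10) = (−7 + √729) / 20 = (−7 + 27)/20 = 1.
ℓ''(θ) = −17/θ² − 10 < 0, confirming a maximum.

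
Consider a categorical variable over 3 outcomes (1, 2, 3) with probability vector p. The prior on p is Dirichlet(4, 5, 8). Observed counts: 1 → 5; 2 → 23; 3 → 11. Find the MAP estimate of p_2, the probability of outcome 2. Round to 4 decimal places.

The posterior is Dirichlet(αᵢ + nᵢ) = Dirichlet(9, 28, 19).
For a Dirichlet(a₁,…,a_K) with all aᵢ > 1, the mode has j-th component (aⱼ − 1)/(Σaᵢ − K).
Here Σaᵢ = 56 and K = 3, so p_2 = (28 − 1)/(56 − 3) = 27/53 ≈ 0.5094.

MAP estimate: 0.5094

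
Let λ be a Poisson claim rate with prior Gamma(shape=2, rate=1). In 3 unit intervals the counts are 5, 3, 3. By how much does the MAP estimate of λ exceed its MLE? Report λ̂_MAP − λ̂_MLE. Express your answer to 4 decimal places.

MAP − MLE = -0.6667

Σxᵢ = 11. Posterior is Gamma(13, 4); MAP = (13−1)/4 = 12/4 ≈ 3.00000.
MLE = x̄ = 11/3 ≈ 3.66667.
Difference = 12/4 − 11/3 = -2/3 ≈ -0.6667.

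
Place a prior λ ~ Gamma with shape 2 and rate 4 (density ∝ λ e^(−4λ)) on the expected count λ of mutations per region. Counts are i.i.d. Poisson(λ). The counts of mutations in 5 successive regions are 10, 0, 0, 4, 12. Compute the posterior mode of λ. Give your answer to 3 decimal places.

λ̂_MAP = 3.000

Σxᵢ = 10+0+0+4+12 = 26, with n = 5.
Posterior ∝ λe^(−4λ) · λ^26e^(−5λ) = λ^27e^(−9λ), i.e. Gamma(shape=28, rate=9).
The mode of a Gamma(a, b) with a ≥ 1 (shape–rate) is (a−1)/b = 27/9 ≈ 3.000.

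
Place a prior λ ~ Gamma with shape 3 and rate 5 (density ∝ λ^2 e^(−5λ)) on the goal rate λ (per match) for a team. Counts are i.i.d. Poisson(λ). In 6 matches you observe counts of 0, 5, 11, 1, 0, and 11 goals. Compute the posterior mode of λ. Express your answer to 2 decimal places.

λ̂_MAP = 2.73

Σxᵢ = 0+5+11+1+0+11 = 28, with n = 6.
Posterior ∝ λ^2e^(−5λ) · λ^28e^(−6λ) = λ^30e^(−11λ), i.e. Gamma(shape=31, rate=11).
The mode of a Gamma(a, b) with a ≥ 1 (shape–rate) is (a−1)/b = 30/11 ≈ 2.73.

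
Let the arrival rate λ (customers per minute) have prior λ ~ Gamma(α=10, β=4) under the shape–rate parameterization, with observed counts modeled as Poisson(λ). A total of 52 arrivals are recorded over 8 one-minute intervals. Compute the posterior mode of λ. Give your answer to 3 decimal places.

λ̂_MAP = 5.083

Σxᵢ = 52, n = 8.
Posterior ∝ λ^9e^(−4λ) · λ^52e^(−8λ) = λ^61e^(−12λ), i.e. Gamma(shape=62, rate=12).
The mode of a Gamma(a, b) with a ≥ 1 (shape–rate) is (a−1)/b = 61/12 ≈ 5.083.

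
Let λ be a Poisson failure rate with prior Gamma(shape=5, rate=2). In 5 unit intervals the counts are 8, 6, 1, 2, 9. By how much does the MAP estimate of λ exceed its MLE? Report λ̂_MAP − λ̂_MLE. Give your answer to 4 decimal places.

Σxᵢ = 26. Posterior is Gamma(31, 7); MAP = (31−1)/7 = 30/7 ≈ 4.28571.
MLE = x̄ = 26/5 ≈ 5.20000.
Difference = 30/7 − 26/5 = -32/35 ≈ -0.9143.

MAP − MLE = -0.9143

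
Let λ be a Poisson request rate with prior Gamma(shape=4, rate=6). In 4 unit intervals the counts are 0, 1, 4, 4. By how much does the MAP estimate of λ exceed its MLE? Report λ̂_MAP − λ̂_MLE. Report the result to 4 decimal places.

Σxᵢ = 9. Posterior is Gamma(13, 10); MAP = (13−1)/10 = 12/10 ≈ 1.20000.
MLE = x̄ = 9/4 ≈ 2.25000.
Difference = 12/10 − 9/4 = -21/20 ≈ -1.0500.

MAP − MLE = -1.0500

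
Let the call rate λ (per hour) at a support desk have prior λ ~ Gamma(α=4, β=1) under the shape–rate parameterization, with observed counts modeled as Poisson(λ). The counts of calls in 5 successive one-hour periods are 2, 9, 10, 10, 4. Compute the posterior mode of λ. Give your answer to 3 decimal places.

Σxᵢ = 2+9+10+10+4 = 35, with n = 5.
Posterior ∝ λ^3e^(−1λ) · λ^35e^(−5λ) = λ^38e^(−6λ), i.e. Gamma(shape=39, rate=6).
The mode of a Gamma(a, b) with a ≥ 1 (shape–rate) is (a−1)/b = 38/6 ≈ 6.333.

λ̂_MAP = 6.333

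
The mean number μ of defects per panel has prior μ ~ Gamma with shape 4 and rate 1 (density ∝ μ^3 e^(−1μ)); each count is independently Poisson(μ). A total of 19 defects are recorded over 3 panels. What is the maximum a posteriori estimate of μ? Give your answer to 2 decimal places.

μ̂_MAP = 5.50

Σxᵢ = 19, n = 3.
Posterior ∝ μ^3e^(−1μ) · μ^19e^(−3μ) = μ^22e^(−4μ), i.e. Gamma(shape=23, rate=4).
The mode of a Gamma(a, b) with a ≥ 1 (shape–rate) is (a−1)/b = 22/4 ≈ 5.50.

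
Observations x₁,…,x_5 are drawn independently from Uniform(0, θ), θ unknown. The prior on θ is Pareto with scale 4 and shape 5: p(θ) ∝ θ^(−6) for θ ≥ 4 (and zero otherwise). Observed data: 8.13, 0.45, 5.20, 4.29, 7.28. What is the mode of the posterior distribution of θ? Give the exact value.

θ̂_MAP = 8.13

The Uniform(0, θ) likelihood is θ^(−n) for θ ≥ max(xᵢ), zero otherwise. Here max(xᵢ) = 8.13.
Posterior ∝ θ^(−6) · θ^(−5) = θ^(−11) on θ ≥ max(4, 8.13) = 8.13.
This density is strictly decreasing in θ, so the posterior mode lies at the lower boundary of the support.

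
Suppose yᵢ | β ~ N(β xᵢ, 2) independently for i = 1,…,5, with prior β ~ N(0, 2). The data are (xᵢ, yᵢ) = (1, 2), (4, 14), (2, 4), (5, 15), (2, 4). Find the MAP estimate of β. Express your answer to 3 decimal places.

β̂_MAP = 2.922

log p(β | y) = −Σ(yᵢ − βxᵢ)²/(2·2) − β²/(2·2) + const.
Setting the derivative to zero: Σxᵢ(yᵢ − βxᵢ)/2 − β/2 = 0, so β = Σxᵢyᵢ / (Σxᵢ² + σ²/τ²).
Σxᵢyᵢ = 1·2 + 4·14 + 2·4 + 5·15 + 2·4 = 149; Σxᵢ² = 50; σ²/τ² = 1.
β̂_MAP = 149 / (50 + 1) = 149/51 ≈ 2.922.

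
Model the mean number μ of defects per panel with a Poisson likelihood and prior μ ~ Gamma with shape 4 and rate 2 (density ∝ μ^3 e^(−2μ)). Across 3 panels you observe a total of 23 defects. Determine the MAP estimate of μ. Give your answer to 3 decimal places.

μ̂_MAP = 5.200

Σxᵢ = 23, n = 3.
Posterior ∝ μ^3e^(−2μ) · μ^23e^(−3μ) = μ^26e^(−5μ), i.e. Gamma(shape=27, rate=5).
The mode of a Gamma(a, b) with a ≥ 1 (shape–rate) is (a−1)/b = 26/5 ≈ 5.200.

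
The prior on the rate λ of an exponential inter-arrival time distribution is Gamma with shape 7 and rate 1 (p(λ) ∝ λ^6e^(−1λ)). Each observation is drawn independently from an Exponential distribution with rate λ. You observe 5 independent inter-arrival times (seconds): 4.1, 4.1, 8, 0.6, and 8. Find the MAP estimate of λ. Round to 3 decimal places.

λ̂_MAP = 0.426

The Exponential(rate=λ) likelihood is ∝ λ^n e^(−λΣtᵢ). Here n = 5 and Σtᵢ = 4.1 + 4.1 + 8 + 0.6 + 8 = 24.8.
Posterior ∝ λ^6e^(−1λ) · λ^5e^(−24.8λ) = λ^11e^(−25.8λ), i.e. Gamma(12, 25.8).
Mode = (a−1)/b = 11/25.8 ≈ 0.426.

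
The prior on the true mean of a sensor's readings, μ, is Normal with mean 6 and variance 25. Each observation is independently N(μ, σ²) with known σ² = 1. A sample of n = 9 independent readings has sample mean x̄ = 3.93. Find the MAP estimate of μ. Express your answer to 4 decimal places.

μ̂_MAP = 3.9392

n = 9, x̄ = 3.93.
For a Normal prior and Normal likelihood with known variance, the posterior is Normal; its mode equals its mean, the precision-weighted average.
Prior precision 1/σ₀² = 1/25 = 0.04; data precision n/σ² = 9/1 = 9.
μ̂ = (0.04·6 + 9·3.93) / (0.04 + 9) = 35.61/9.04 = 3561/904 ≈ 3.9392.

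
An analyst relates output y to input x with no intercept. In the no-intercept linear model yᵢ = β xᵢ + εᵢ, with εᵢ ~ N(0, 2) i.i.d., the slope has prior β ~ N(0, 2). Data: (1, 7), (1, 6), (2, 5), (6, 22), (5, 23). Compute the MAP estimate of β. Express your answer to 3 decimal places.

β̂_MAP = 3.971

log p(β | y) = −Σ(yᵢ − βxᵢ)²/(2·2) − β²/(2·2) + const.
Setting the derivative to zero: Σxᵢ(yᵢ − βxᵢ)/2 − β/2 = 0, so β = Σxᵢyᵢ / (Σxᵢ² + σ²/τ²).
Σxᵢyᵢ = 1·7 + 1·6 + 2·5 + 6·22 + 5·23 = 270; Σxᵢ² = 67; σ²/τ² = 1.
β̂_MAP = 270 / (67 + 1) = 270/68 ≈ 3.971.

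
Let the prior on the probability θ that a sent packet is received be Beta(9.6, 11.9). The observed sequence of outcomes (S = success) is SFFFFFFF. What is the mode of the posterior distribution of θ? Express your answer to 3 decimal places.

Prior: Beta(9.6, 11.9).
Data: 1 success in 8 trials (from the sequence). The binomial likelihood contributes θ(1−θ)^7, so the posterior is Beta(9.6+1, 11.9+7) = Beta(10.6, 18.9).
For Beta(a, b) with a, b > 1 the mode is (a−1)/(a+b−2) = 9.6/27.5 ≈ 0.349.

θ̂_MAP = 0.349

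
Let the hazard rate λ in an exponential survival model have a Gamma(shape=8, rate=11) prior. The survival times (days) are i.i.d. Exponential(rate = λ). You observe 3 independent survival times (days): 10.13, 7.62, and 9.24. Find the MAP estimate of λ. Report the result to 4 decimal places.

λ̂_MAP = 0.2632

The Exponential(rate=λ) likelihood is ∝ λ^n e^(−λΣtᵢ). Here n = 3 and Σtᵢ = 10.13 + 7.62 + 9.24 = 26.99.
Posterior ∝ λ^7e^(−11λ) · λ^3e^(−26.99λ) = λ^10e^(−37.99λ), i.e. Gamma(11, 37.99).
Mode = (a−1)/b = 10/37.99 ≈ 0.2632.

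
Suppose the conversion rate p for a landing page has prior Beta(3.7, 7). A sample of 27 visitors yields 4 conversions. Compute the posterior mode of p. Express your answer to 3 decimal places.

Prior: Beta(3.7, 7).
Data: 4 successes in 27 trials. The binomial likelihood contributes p^4(1−p)^23, so the posterior is Beta(3.7+4, 7+23) = Beta(7.7, 30).
For Beta(a, b) with a, b > 1 the mode is (a−1)/(a+b−2) = 6.7/35.7 ≈ 0.188.

p̂_MAP = 0.188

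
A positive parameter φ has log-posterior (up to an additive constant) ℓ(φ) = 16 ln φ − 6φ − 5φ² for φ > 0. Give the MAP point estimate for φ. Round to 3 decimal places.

φ̂_MAP = 1.000

ℓ'(φ) = 16/φ − 6 − 10φ. Setting this to zero and multiplying by φ: 10φ² + 6φ − 16 = 0.
φ = (−6 + √(6² + 4·10·16)) / (2·10) = (−6 + √676) / 20 = (−6 + 26)/20 = 1.
ℓ''(φ) = −16/φ² − 10 < 0, confirming a maximum.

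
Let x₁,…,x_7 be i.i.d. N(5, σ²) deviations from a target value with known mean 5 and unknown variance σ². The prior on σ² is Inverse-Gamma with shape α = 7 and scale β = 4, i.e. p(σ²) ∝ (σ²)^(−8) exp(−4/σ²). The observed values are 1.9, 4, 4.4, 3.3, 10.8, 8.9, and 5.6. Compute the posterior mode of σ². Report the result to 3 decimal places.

Sum of squared deviations about the known mean: SS = (1.9−5)² + (4−5)² + (4.4−5)² + (3.3−5)² + (10.8−5)² + (8.9−5)² + (5.6−5)² = 63.07.
The Normal likelihood contributes (σ²)^(−n/2) exp(−SS/(2σ²)), so the posterior is Inverse-Gamma(α + n/2, β + SS/2) = Inverse-Gamma(10.5, 35.535).
The mode of Inverse-Gamma(a, b) is b/(a+1) = 35.535/11.5 ≈ 3.090.

σ̂²_MAP = 3.090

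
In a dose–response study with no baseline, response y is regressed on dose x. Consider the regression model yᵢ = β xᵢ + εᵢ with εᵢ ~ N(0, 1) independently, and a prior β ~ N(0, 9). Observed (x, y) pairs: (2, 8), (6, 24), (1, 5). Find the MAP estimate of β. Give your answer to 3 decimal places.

β̂_MAP = 4.014

log p(β | y) = −Σ(yᵢ − βxᵢ)²/(2·1) − β²/(2·9) + const.
Setting the derivative to zero: Σxᵢ(yᵢ − βxᵢ)/1 − β/9 = 0, so β = Σxᵢyᵢ / (Σxᵢ² + σ²/τ²).
Σxᵢyᵢ = 2·8 + 6·24 + 1·5 = 165; Σxᵢ² = 41; σ²/τ² = 1/9.
β̂_MAP = 165 / (41 + 1/9) = 165/(370/9) = 297/74 ≈ 4.014.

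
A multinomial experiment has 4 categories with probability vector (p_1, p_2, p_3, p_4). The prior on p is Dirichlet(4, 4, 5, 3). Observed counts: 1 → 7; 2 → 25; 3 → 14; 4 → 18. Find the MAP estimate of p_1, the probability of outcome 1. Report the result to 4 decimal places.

The posterior is Dirichlet(αᵢ + nᵢ) = Dirichlet(11, 29, 19, 21).
For a Dirichlet(a₁,…,a_K) with all aᵢ > 1, the mode has j-th component (aⱼ − 1)/(Σaᵢ − K).
Here Σaᵢ = 80 and K = 4, so p_1 = (11 − 1)/(80 − 4) = 10/76 ≈ 0.1316.

MAP estimate: 0.1316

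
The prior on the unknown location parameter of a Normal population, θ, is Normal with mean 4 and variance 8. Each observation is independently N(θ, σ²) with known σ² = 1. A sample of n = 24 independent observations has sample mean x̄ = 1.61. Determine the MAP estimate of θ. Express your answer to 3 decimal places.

n = 24, x̄ = 1.61.
For a Normal prior and Normal likelihood with known variance, the posterior is Normal; its mode equals its mean, the precision-weighted average.
Prior precision 1/σ₀² = 1/8 = 0.125; data precision n/σ² = 24/1 = 24.
θ̂ = (0.125·4 + 24·1.61) / (0.125 + 24) = 39.14/24.125 = 7828/4825 ≈ 1.622.

θ̂_MAP = 1.622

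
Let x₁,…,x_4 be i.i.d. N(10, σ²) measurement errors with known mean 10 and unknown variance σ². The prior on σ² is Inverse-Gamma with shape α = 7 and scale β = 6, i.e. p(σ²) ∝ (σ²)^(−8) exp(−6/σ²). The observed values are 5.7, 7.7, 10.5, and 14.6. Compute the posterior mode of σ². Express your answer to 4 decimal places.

σ̂²_MAP = 2.8595

Sum of squared deviations about the known mean: SS = (5.7−10)² + (7.7−10)² + (10.5−10)² + (14.6−10)² = 45.19.
The Normal likelihood contributes (σ²)^(−n/2) exp(−SS/(2σ²)), so the posterior is Inverse-Gamma(α + n/2, β + SS/2) = Inverse-Gamma(9, 28.595).
The mode of Inverse-Gamma(a, b) is b/(a+1) = 28.595/10 ≈ 2.8595.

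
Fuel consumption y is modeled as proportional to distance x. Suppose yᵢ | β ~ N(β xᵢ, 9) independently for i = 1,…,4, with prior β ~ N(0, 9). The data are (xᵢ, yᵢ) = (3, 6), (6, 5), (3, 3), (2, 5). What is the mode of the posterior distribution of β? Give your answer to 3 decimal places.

β̂_MAP = 1.136

log p(β | y) = −Σ(yᵢ − βxᵢ)²/(2·9) − β²/(2·9) + const.
Setting the derivative to zero: Σxᵢ(yᵢ − βxᵢ)/9 − β/9 = 0, so β = Σxᵢyᵢ / (Σxᵢ² + σ²/τ²).
Σxᵢyᵢ = 3·6 + 6·5 + 3·3 + 2·5 = 67; Σxᵢ² = 58; σ²/τ² = 1.
β̂_MAP = 67 / (58 + 1) = 67/59 ≈ 1.136.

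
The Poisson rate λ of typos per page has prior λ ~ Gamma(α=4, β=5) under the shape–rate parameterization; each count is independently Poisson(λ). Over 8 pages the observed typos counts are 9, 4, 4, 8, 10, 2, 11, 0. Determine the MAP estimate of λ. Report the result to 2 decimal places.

Σxᵢ = 9+4+4+8+10+2+11+0 = 48, with n = 8.
Posterior ∝ λ^3e^(−5λ) · λ^48e^(−8λ) = λ^51e^(−13λ), i.e. Gamma(shape=52, rate=13).
The mode of a Gamma(a, b) with a ≥ 1 (shape–rate) is (a−1)/b = 51/13 ≈ 3.92.

λ̂_MAP = 3.92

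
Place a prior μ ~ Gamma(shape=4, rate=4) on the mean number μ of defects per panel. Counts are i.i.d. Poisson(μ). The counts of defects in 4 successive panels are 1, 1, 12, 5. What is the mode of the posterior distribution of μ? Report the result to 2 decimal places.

μ̂_MAP = 2.75

Σxᵢ = 1+1+12+5 = 19, with n = 4.
Posterior ∝ μ^3e^(−4μ) · μ^19e^(−4μ) = μ^22e^(−8μ), i.e. Gamma(shape=23, rate=8).
The mode of a Gamma(a, b) with a ≥ 1 (shape–rate) is (a−1)/b = 22/8 ≈ 2.75.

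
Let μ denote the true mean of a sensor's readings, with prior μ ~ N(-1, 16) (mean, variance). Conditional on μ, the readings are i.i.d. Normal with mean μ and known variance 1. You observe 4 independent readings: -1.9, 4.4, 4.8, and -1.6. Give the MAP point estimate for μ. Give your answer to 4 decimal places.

μ̂_MAP = 1.3877

n = 4; x̄ = ((-1.9) + 4.4 + 4.8 + (-1.6))/4 = 5.7/4 = 1.425.
For a Normal prior and Normal likelihood with known variance, the posterior is Normal; its mode equals its mean, the precision-weighted average.
Prior precision 1/σ₀² = 1/16 = 0.0625; data precision n/σ² = 4/1 = 4.
μ̂ = (0.0625·(-1) + 4·1.425) / (0.0625 + 4) = 5.6375/4.0625 = 451/325 ≈ 1.3877.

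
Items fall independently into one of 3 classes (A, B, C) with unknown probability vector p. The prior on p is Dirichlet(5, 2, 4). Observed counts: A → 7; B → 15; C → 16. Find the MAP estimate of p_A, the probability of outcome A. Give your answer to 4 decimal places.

MAP estimate of p_A = 0.2391

The posterior is Dirichlet(αᵢ + nᵢ) = Dirichlet(12, 17, 20).
For a Dirichlet(a₁,…,a_K) with all aᵢ > 1, the mode has j-th component (aⱼ − 1)/(Σaᵢ − K).
Here Σaᵢ = 49 and K = 3, so p_A = (12 − 1)/(49 − 3) = 11/46 ≈ 0.2391.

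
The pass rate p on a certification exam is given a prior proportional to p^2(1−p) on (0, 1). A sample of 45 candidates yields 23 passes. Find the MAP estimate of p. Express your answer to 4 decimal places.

The prior density ∝ p^2(1−p)^1 is the kernel of Beta(3, 2).
Data: 23 successes in 45 trials. The binomial likelihood contributes p^23(1−p)^22, so the posterior is Beta(3+23, 2+22) = Beta(26, 24).
For Beta(a, b) with a, b > 1 the mode is (a−1)/(a+b−2) = 25/48 ≈ 0.5208.

p̂_MAP = 0.5208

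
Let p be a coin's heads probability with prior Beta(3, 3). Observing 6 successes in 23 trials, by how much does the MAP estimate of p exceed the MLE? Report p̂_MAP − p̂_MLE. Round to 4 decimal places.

MAP − MLE = 0.0354

Posterior is Beta(9, 20); MAP = (9−1)/(29−2) = 8/27 ≈ 0.29630.
MLE ignores the prior: p̂_MLE = k/n = 6/23 ≈ 0.26087.
Difference = 8/27 − 6/23 = 22/621 ≈ 0.0354.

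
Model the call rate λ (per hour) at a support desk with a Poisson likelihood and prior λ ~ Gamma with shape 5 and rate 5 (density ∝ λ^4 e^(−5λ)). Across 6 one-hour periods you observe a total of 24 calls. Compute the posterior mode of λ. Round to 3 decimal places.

Σxᵢ = 24, n = 6.
Posterior ∝ λ^4e^(−5λ) · λ^24e^(−6λ) = λ^28e^(−11λ), i.e. Gamma(shape=29, rate=11).
The mode of a Gamma(a, b) with a ≥ 1 (shape–rate) is (a−1)/b = 28/11 ≈ 2.545.

λ̂_MAP = 2.545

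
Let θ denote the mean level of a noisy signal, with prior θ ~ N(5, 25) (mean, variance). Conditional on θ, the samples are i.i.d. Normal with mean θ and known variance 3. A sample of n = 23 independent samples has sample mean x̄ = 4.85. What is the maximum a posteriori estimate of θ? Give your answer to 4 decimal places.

θ̂_MAP = 4.8508

n = 23, x̄ = 4.85.
For a Normal prior and Normal likelihood with known variance, the posterior is Normal; its mode equals its mean, the precision-weighted average.
Prior precision 1/σ₀² = 1/25 = 0.04; data precision n/σ² = 23/3.
θ̂ = (0.04·5 + (23/3)·4.85) / (0.04 + 23/3) = (2243/60)/(578/75) = 11215/2312 ≈ 4.8508.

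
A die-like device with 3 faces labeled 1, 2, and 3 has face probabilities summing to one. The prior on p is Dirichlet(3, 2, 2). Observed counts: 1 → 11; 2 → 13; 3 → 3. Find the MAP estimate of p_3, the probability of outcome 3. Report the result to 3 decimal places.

MAP estimate: 0.129

The posterior is Dirichlet(αᵢ + nᵢ) = Dirichlet(14, 15, 5).
For a Dirichlet(a₁,…,a_K) with all aᵢ > 1, the mode has j-th component (aⱼ − 1)/(Σaᵢ − K).
Here Σaᵢ = 34 and K = 3, so p_3 = (5 − 1)/(34 − 3) = 4/31 ≈ 0.129.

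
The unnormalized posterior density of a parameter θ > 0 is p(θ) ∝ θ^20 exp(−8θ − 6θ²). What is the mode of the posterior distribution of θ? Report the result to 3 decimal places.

θ̂_MAP = 1.000

ℓ'(θ) = 20/θ − 8 − 12θ. Setting this to zero and multiplying by θ: 12θ² + 8θ − 20 = 0.
θ = (−8 + √(8² + 4·12·20)) / (2·12) = (−8 + √1024) / 24 = (−8 + 32)/24 = 1.
ℓ''(θ) = −20/θ² − 12 < 0, confirming a maximum.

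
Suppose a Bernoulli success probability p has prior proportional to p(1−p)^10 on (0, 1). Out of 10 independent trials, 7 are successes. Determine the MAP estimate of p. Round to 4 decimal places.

The prior density ∝ p(1−p)^10 is the kernel of Beta(2, 11).
Data: 7 successes in 10 trials. The binomial likelihood contributes p^7(1−p)^3, so the posterior is Beta(2+7, 11+3) = Beta(9, 14).
For Beta(a, b) with a, b > 1 the mode is (a−1)/(a+b−2) = 8/21 ≈ 0.3810.

p̂_MAP = 0.3810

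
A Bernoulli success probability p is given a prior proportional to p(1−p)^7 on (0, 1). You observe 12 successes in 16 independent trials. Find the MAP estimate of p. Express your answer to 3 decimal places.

The prior density ∝ p(1−p)^7 is the kernel of Beta(2, 8).
Data: 12 successes in 16 trials. The binomial likelihood contributes p^12(1−p)^4, so the posterior is Beta(2+12, 8+4) = Beta(14, 12).
For Beta(a, b) with a, b > 1 the mode is (a−1)/(a+b−2) = 13/24 ≈ 0.542.

p̂_MAP = 0.542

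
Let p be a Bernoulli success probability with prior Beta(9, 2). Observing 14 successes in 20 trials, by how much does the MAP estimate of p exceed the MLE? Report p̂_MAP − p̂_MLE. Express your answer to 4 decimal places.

Posterior is Beta(23, 8); MAP = (23−1)/(31−2) = 22/29 ≈ 0.75862.
MLE ignores the prior: p̂_MLE = k/n = 14/20 ≈ 0.70000.
Difference = 22/29 − 14/20 = 17/290 ≈ 0.0586.

MAP − MLE = 0.0586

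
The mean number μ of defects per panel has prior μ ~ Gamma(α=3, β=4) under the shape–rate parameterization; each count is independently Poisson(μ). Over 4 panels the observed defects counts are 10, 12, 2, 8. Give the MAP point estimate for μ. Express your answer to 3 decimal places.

Σxᵢ = 10+12+2+8 = 32, with n = 4.
Posterior ∝ μ^2e^(−4μ) · μ^32e^(−4μ) = μ^34e^(−8μ), i.e. Gamma(shape=35, rate=8).
The mode of a Gamma(a, b) with a ≥ 1 (shape–rate) is (a−1)/b = 34/8 ≈ 4.250.

μ̂_MAP = 4.250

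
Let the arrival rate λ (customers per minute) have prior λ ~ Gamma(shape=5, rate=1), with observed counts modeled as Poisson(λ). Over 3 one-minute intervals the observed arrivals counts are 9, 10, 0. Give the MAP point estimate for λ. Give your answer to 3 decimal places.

Σxᵢ = 9+10+0 = 19, with n = 3.
Posterior ∝ λ^4e^(−1λ) · λ^19e^(−3λ) = λ^23e^(−4λ), i.e. Gamma(shape=24, rate=4).
The mode of a Gamma(a, b) with a ≥ 1 (shape–rate) is (a−1)/b = 23/4 ≈ 5.750.

λ̂_MAP = 5.750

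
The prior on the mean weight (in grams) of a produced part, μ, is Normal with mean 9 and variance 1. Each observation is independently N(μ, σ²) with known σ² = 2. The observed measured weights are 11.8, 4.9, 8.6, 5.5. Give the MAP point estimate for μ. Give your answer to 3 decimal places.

n = 4; x̄ = (11.8 + 4.9 + 8.6 + 5.5)/4 = 30.8/4 = 7.7.
For a Normal prior and Normal likelihood with known variance, the posterior is Normal; its mode equals its mean, the precision-weighted average.
Prior precision 1/σ₀² = 1/1 = 1; data precision n/σ² = 4/2 = 2.
μ̂ = (1·9 + 2·7.7) / (1 + 2) = 24.4/3 = 122/15 ≈ 8.133.

μ̂_MAP = 8.133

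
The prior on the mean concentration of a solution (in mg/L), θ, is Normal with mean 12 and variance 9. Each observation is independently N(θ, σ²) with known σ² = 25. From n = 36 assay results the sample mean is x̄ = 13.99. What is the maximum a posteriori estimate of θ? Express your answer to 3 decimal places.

n = 36, x̄ = 13.99.
For a Normal prior and Normal likelihood with known variance, the posterior is Normal; its mode equals its mean, the precision-weighted average.
Prior precision 1/σ₀² = 1/9; data precision n/σ² = 36/25 = 1.44.
θ̂ = ((1/9)·12 + 1.44·13.99) / (1/9 + 1.44) = (40273/1875)/(349/225) = 120819/8725 ≈ 13.847.

θ̂_MAP = 13.847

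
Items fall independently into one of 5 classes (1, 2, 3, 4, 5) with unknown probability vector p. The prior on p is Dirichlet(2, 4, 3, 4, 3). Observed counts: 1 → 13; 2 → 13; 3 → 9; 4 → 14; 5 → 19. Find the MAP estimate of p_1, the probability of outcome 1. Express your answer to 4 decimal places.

The posterior is Dirichlet(αᵢ + nᵢ) = Dirichlet(15, 17, 12, 18, 22).
For a Dirichlet(a₁,…,a_K) with all aᵢ > 1, the mode has j-th component (aⱼ − 1)/(Σaᵢ − K).
Here Σaᵢ = 84 and K = 5, so p_1 = (15 − 1)/(84 − 5) = 14/79 ≈ 0.1772.

MAP estimate: 0.1772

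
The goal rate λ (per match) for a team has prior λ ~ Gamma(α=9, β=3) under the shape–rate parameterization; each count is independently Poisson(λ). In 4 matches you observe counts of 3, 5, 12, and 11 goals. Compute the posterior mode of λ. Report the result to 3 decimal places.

Σxᵢ = 3+5+12+11 = 31, with n = 4.
Posterior ∝ λ^8e^(−3λ) · λ^31e^(−4λ) = λ^39e^(−7λ), i.e. Gamma(shape=40, rate=7).
The mode of a Gamma(a, b) with a ≥ 1 (shape–rate) is (a−1)/b = 39/7 ≈ 5.571.

λ̂_MAP = 5.571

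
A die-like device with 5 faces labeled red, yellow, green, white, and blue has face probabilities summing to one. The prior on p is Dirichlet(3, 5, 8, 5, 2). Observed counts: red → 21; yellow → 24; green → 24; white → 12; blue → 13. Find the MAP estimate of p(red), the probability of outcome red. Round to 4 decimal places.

MAP estimate of p(red) = 0.2054

The posterior is Dirichlet(αᵢ + nᵢ) = Dirichlet(24, 29, 32, 17, 15).
For a Dirichlet(a₁,…,a_K) with all aᵢ > 1, the mode has j-th component (aⱼ − 1)/(Σaᵢ − K).
Here Σaᵢ = 117 and K = 5, so p(red) = (24 − 1)/(117 − 5) = 23/112 ≈ 0.2054.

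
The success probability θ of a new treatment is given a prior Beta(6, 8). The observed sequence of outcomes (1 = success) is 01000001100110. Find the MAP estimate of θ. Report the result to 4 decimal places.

θ̂_MAP = 0.3846

Prior: Beta(6, 8).
Data: 5 successes in 14 trials (from the sequence). The binomial likelihood contributes θ^5(1−θ)^9, so the posterior is Beta(6+5, 8+9) = Beta(11, 17).
For Beta(a, b) with a, b > 1 the mode is (a−1)/(a+b−2) = 10/26 ≈ 0.3846.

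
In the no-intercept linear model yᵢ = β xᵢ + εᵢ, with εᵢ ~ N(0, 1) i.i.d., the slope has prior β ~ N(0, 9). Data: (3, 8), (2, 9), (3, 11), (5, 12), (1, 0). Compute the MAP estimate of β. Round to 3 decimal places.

β̂_MAP = 2.806

log p(β | y) = −Σ(yᵢ − βxᵢ)²/(2·1) − β²/(2·9) + const.
Setting the derivative to zero: Σxᵢ(yᵢ − βxᵢ)/1 − β/9 = 0, so β = Σxᵢyᵢ / (Σxᵢ² + σ²/τ²).
Σxᵢyᵢ = 3·8 + 2·9 + 3·11 + 5·12 + 1·0 = 135; Σxᵢ² = 48; σ²/τ² = 1/9.
β̂_MAP = 135 / (48 + 1/9) = 135/(433/9) = 1215/433 ≈ 2.806.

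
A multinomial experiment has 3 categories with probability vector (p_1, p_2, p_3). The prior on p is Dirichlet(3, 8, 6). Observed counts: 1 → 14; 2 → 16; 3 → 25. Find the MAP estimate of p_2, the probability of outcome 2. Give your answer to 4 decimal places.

The posterior is Dirichlet(αᵢ + nᵢ) = Dirichlet(17, 24, 31).
For a Dirichlet(a₁,…,a_K) with all aᵢ > 1, the mode has j-th component (aⱼ − 1)/(Σaᵢ − K).
Here Σaᵢ = 72 and K = 3, so p_2 = (24 − 1)/(72 − 3) = 23/69 ≈ 0.3333.

MAP estimate: 0.3333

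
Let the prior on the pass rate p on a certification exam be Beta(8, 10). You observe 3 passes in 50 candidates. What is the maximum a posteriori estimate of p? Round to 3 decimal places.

Prior: Beta(8, 10).
Data: 3 successes in 50 trials. The binomial likelihood contributes p^3(1−p)^47, so the posterior is Beta(8+3, 10+47) = Beta(11, 57).
For Beta(a, b) with a, b > 1 the mode is (a−1)/(a+b−2) = 10/66 ≈ 0.152.

p̂_MAP = 0.152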